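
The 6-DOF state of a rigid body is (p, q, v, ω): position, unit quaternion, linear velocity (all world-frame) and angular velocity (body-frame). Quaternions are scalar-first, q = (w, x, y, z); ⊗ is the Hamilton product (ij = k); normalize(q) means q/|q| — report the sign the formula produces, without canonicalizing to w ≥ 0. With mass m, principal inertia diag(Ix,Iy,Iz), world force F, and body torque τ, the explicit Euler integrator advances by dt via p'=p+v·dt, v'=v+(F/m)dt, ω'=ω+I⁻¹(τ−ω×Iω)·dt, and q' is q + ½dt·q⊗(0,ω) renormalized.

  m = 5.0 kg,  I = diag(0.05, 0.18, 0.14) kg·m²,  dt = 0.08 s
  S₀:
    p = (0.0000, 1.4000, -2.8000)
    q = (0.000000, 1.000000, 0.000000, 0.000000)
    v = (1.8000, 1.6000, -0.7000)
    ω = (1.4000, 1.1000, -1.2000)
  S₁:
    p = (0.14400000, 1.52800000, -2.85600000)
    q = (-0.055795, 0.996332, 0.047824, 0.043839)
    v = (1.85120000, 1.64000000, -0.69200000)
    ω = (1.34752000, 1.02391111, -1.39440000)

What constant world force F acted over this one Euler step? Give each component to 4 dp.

F = (3.2000, 2.5000, 0.5000)

v₁ − v₀ = (0.05120000, 0.04000000, 0.00800000)
F = m·Δv/dt = (3.2000, 2.5000, 0.5000)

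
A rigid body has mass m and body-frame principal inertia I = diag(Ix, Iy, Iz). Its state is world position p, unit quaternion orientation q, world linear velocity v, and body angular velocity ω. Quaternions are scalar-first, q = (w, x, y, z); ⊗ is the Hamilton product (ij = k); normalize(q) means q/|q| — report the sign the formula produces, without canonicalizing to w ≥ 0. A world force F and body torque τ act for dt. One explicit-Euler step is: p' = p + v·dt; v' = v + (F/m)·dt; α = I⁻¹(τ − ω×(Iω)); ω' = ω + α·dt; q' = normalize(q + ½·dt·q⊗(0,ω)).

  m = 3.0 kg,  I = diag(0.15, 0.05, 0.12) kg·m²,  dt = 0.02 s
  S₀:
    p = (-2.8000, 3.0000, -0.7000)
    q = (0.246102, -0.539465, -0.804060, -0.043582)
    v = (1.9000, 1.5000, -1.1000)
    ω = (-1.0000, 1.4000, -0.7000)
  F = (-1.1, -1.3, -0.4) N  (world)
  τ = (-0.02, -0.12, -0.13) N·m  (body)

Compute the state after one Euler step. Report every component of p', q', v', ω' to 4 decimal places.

p' = (-2.7620, 3.0300, -0.7220)
q' = (0.2516, -0.5356, -0.8038, -0.0609)
v' = (1.8927, 1.4913, -1.1027)
ω' = (-0.9935, 1.3436, -0.7450)

a = (-0.3667, -0.4333, -0.1333)
p' = p + v·dt = (-2.7620, 3.0300, -0.7220)
v + (F/m)dt = (1.8927, 1.4913, -1.1027)
ω×(Iω) gyroscopic = (-0.0686, 0.0210, 0.1400)
angular accel α = (0.3240, -2.8200, -2.2500)
new body rate ω' = (-0.9935, 1.3436, -0.7450)
Hamilton product q⊗(0,ω) = (0.5557116, 0.3777548, 0.0104993, -1.7315824)
updated quaternion q' = (0.2516, -0.5356, -0.8038, -0.0609)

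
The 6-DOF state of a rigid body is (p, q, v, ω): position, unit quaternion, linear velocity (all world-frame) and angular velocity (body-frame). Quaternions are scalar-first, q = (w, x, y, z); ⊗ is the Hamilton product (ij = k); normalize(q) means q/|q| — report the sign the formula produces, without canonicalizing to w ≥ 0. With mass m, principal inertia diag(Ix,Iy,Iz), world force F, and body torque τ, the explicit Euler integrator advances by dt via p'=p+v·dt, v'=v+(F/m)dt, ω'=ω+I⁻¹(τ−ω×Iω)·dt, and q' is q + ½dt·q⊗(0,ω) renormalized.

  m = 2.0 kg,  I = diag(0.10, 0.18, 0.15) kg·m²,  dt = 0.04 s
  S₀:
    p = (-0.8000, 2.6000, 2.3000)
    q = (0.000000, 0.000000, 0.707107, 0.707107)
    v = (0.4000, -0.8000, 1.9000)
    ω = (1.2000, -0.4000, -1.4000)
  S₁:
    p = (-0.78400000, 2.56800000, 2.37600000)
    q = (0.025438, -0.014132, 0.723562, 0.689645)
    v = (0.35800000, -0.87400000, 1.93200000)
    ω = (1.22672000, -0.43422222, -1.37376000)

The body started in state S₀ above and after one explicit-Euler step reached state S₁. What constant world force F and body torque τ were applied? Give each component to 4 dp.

v₁ − v₀ = (-0.04200000, -0.07400000, 0.03200000)
m·(v₁−v₀)/dt = (-2.1000, -3.7000, 1.6000)
ω₁ − ω₀ = (0.02672000, -0.03422222, 0.02624000)
gyro term ω₀×Iω₀ = (-0.0168, 0.0840, -0.0384)
τ = I·(Δω/dt) + ω₀×(Iω₀) = (0.0500, -0.0700, 0.0600)

F = (-2.1000, -3.7000, 1.6000)
τ = (0.0500, -0.0700, 0.0600)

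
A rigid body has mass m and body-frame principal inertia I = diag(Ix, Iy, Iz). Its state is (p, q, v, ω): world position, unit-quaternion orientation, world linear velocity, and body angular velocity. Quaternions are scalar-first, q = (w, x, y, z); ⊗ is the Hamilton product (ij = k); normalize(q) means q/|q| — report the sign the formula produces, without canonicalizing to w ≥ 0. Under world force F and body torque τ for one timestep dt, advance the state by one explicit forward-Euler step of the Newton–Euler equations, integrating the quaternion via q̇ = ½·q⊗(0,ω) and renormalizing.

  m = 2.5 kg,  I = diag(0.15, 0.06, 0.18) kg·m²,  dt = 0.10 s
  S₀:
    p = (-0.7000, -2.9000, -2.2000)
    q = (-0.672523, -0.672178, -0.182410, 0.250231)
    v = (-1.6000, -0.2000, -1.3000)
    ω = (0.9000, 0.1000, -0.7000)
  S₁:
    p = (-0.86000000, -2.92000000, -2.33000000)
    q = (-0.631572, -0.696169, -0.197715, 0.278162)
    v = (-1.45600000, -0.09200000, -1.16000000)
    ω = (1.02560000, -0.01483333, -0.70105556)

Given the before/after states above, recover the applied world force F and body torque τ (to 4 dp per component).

ω₁ − ω₀ = (0.12560000, -0.11483333, -0.00105556)
gyro term ω₀×Iω₀ = (-0.0084, 0.0189, -0.0081)
I·α + gyro = (0.1800, -0.0500, -0.0100)
velocity change Δv = (0.14400000, 0.10800000, 0.14000000)
applied force F = (3.6000, 2.7000, 3.5000)

F = (3.6000, 2.7000, 3.5000)
τ = (0.1800, -0.0500, -0.0100)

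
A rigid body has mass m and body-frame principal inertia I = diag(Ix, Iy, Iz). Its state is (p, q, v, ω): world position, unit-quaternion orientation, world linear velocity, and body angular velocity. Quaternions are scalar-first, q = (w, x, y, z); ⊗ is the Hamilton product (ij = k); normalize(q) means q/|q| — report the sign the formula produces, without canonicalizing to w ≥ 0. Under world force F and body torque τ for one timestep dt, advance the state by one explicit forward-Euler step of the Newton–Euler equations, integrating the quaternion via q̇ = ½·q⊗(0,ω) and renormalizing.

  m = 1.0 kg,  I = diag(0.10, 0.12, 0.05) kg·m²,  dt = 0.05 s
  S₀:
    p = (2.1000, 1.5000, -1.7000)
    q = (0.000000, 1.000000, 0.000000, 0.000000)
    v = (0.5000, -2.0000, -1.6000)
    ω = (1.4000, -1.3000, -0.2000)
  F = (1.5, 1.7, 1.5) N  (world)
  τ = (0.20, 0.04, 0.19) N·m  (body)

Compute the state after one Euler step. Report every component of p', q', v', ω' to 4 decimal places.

p' = (2.1250, 1.4000, -1.7800)
q' = (-0.0350, 0.9988, 0.0050, -0.0325)
v' = (0.5750, -1.9150, -1.5250)
ω' = (1.5091, -1.2775, 0.0264)

angular accel α = (2.1820, 0.4500, 4.5280)
new body rate ω' = (1.5091, -1.2775, 0.0264)
2q̇ = q⊗(0,ω) = (-1.4000000, 0.0000000, 0.2000000, -1.3000000)
q + ½dt·q⊗(0,ω), renormalized = (-0.0350, 0.9988, 0.0050, -0.0325)
a = F/m = (1.5000, 1.7000, 1.5000)
p' = p + v·dt = (2.1250, 1.4000, -1.7800)
new velocity v' = (0.5750, -1.9150, -1.5250)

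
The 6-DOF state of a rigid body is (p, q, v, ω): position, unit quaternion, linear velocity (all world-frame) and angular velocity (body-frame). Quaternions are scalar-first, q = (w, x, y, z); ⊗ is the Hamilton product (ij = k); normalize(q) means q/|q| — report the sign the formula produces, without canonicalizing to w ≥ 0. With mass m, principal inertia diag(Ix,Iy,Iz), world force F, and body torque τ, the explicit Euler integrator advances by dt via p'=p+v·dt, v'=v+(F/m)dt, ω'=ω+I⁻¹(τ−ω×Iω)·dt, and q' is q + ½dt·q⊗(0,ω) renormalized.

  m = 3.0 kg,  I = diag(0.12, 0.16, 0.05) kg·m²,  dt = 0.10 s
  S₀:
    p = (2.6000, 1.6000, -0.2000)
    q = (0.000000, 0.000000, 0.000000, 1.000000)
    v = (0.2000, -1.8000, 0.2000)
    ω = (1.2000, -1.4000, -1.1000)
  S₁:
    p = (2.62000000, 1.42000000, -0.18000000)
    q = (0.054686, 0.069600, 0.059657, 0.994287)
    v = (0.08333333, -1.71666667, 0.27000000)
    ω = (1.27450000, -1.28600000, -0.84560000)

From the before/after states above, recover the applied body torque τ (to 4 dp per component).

Δω = ω₁−ω₀ = (0.07450000, 0.11400000, 0.25440000)
precession coupling = (-0.1694, -0.0924, -0.0672)
τ = I·(Δω/dt) + ω₀×(Iω₀) = (-0.0800, 0.0900, 0.0600)

τ = (-0.0800, 0.0900, 0.0600)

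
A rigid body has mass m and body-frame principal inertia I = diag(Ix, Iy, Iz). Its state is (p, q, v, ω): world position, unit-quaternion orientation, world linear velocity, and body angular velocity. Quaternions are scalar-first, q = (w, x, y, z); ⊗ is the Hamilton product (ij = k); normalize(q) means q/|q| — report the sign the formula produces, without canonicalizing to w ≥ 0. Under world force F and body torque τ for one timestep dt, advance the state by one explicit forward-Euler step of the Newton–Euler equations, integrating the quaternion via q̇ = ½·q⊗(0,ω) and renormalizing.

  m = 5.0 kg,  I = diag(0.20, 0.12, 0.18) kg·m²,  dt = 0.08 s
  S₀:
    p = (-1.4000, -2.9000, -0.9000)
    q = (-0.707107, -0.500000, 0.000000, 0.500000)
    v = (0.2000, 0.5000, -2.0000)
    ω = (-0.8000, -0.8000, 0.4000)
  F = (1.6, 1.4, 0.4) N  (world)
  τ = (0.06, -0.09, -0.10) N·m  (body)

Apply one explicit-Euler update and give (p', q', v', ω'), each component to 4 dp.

precession coupling ω×(Iω) = (-0.0192, -0.0064, -0.0512)
(τ − ω×Iω)/I = (0.3960, -0.6967, -0.2711)
new body rate ω' = (-0.7683, -0.8557, 0.3783)
q⊗(0,ω) = (-0.6000000, 0.9656856, 0.3656856, 0.1171572)
updated quaternion q' = (-0.7303, -0.4608, 0.0146, 0.5041)
p' = p + v·dt = (-1.3840, -2.8600, -1.0600)
new velocity v' = (0.2256, 0.5224, -1.9936)

p' = (-1.3840, -2.8600, -1.0600)
q' = (-0.7303, -0.4608, 0.0146, 0.5041)
v' = (0.2256, 0.5224, -1.9936)
ω' = (-0.7683, -0.8557, 0.3783)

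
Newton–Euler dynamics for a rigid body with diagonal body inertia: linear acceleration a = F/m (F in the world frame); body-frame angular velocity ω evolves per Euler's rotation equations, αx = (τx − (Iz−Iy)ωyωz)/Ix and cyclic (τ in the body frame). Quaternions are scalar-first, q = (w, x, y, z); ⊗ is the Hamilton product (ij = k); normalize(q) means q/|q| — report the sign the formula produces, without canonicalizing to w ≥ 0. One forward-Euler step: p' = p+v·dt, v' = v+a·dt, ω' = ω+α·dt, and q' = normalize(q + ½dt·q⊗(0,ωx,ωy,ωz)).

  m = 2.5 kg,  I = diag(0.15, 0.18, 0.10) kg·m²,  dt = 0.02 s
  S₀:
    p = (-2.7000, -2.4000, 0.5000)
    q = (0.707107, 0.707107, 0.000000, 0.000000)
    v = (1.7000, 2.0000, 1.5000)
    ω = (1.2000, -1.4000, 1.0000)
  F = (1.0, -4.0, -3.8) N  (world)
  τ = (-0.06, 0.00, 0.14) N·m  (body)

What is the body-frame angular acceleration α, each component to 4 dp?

α = (-1.1467, -0.3333, 1.9040)

gyro term ω×Iω = (0.1120, 0.0600, -0.0504)
angular accel α = (-1.1467, -0.3333, 1.9040)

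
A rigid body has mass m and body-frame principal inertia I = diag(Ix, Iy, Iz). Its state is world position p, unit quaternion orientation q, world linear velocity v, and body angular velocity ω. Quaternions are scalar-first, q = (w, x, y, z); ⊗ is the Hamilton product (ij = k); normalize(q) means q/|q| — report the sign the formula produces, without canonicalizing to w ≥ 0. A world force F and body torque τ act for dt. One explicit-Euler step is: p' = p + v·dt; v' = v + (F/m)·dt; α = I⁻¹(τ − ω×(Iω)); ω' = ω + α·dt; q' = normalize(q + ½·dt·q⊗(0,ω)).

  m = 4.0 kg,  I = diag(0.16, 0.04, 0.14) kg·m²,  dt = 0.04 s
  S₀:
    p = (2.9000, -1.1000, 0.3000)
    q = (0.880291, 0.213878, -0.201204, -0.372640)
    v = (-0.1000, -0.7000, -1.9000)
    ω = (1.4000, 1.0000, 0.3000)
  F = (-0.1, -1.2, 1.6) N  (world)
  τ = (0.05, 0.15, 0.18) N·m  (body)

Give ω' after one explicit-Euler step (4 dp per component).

ω' = (1.4050, 1.1416, 0.3994)

gyro term ω×Iω = (0.0300, 0.0084, -0.1680)
α = I⁻¹(τ − ω×Iω) = (0.1250, 3.5400, 2.4857)
ω + α·dt = (1.4050, 1.1416, 0.3994)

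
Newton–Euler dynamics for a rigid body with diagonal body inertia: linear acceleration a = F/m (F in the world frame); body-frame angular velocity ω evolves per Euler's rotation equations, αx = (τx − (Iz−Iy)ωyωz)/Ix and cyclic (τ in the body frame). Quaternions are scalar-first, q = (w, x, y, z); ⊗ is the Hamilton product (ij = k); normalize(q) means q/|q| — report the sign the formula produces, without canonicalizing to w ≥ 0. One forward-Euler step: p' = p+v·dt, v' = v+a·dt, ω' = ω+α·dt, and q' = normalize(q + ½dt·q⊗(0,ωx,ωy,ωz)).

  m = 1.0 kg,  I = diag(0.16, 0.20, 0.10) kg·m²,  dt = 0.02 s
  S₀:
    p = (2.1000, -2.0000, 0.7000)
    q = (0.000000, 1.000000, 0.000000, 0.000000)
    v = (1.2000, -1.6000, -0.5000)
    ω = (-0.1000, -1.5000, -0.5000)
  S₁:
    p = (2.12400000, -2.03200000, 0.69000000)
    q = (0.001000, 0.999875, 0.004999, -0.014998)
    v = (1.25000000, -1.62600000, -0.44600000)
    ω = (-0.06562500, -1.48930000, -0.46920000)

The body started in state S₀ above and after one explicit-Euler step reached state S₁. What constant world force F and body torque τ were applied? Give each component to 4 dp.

F = (2.5000, -1.3000, 2.7000)
τ = (0.2000, 0.1100, 0.1600)

Δv = v₁−v₀ = (0.05000000, -0.02600000, 0.05400000)
m·(v₁−v₀)/dt = (2.5000, -1.3000, 2.7000)
rate change Δω = (0.03437500, 0.01070000, 0.03080000)
I·α + gyro = (0.2000, 0.1100, 0.1600)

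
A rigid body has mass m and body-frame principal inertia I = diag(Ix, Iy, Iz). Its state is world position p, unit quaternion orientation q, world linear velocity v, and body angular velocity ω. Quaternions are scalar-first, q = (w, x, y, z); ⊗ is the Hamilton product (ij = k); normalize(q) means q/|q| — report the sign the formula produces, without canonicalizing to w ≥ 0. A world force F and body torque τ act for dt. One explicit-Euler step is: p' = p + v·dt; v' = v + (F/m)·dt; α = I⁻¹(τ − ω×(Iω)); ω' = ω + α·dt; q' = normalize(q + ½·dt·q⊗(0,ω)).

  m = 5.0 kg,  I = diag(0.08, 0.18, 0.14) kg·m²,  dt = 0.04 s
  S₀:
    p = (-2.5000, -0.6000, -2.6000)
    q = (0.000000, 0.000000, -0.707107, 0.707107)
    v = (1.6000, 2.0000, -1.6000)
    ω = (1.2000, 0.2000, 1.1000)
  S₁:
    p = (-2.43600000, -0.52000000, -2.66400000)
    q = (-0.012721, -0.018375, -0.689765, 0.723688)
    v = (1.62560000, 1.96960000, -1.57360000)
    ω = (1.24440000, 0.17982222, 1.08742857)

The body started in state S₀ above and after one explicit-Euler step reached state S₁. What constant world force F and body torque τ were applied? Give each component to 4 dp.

velocity change Δv = (0.02560000, -0.03040000, 0.02640000)
applied force F = (3.2000, -3.8000, 3.3000)
rate change Δω = (0.04440000, -0.02017778, -0.01257143)
τ = I·(Δω/dt) + ω₀×(Iω₀) = (0.0800, -0.1700, -0.0200)

F = (3.2000, -3.8000, 3.3000)
τ = (0.0800, -0.1700, -0.0200)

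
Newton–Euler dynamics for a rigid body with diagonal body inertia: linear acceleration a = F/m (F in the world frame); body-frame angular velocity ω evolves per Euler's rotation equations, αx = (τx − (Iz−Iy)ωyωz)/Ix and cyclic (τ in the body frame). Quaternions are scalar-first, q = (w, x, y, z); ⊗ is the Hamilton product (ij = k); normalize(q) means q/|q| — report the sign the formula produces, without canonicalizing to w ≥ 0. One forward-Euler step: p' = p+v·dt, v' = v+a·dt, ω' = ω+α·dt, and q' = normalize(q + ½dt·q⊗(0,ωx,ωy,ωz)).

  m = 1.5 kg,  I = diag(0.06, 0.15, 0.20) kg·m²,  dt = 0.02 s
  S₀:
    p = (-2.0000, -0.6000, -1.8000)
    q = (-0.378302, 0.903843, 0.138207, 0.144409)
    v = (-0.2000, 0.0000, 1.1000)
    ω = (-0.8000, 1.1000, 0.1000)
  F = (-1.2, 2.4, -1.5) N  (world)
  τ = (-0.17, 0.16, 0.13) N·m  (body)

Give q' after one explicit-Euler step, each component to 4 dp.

2q̇ = q⊗(0,ω) = (0.5566058, 0.1576124, -0.6220437, 1.0669627)
updated quaternion q' = (-0.3727, 0.9053, 0.1320, 0.1551)

q' = (-0.3727, 0.9053, 0.1320, 0.1551)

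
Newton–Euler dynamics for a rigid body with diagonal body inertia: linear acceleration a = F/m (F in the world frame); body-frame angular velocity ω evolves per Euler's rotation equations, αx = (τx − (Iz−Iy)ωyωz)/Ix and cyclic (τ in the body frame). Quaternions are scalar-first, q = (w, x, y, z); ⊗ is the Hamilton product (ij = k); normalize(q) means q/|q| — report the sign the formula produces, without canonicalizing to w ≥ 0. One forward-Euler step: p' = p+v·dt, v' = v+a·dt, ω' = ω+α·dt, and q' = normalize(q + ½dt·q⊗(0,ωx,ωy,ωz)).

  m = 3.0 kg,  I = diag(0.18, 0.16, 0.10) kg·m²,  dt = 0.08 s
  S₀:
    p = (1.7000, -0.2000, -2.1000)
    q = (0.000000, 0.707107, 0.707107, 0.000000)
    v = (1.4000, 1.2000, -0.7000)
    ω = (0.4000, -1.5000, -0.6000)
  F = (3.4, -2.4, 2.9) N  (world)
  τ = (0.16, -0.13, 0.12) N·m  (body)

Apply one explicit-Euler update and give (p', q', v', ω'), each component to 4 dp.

p' = (1.8120, -0.1040, -2.1560)
q' = (0.0310, 0.6886, 0.7225, -0.0536)
v' = (1.4907, 1.1360, -0.6227)
ω' = (0.4951, -1.5554, -0.5136)

a = F/m = (1.1333, -0.8000, 0.9667)
p' = p + v·dt = (1.8120, -0.1040, -2.1560)
v + (F/m)dt = (1.4907, 1.1360, -0.6227)
(τ − ω×Iω)/I = (1.1889, -0.6925, 1.0800)
ω' = ω + α·dt = (0.4951, -1.5554, -0.5136)
2q̇ = q⊗(0,ω) = (0.7778177, -0.4242642, 0.4242642, -1.3435033)
q + ½dt·q⊗(0,ω), renormalized = (0.0310, 0.6886, 0.7225, -0.0536)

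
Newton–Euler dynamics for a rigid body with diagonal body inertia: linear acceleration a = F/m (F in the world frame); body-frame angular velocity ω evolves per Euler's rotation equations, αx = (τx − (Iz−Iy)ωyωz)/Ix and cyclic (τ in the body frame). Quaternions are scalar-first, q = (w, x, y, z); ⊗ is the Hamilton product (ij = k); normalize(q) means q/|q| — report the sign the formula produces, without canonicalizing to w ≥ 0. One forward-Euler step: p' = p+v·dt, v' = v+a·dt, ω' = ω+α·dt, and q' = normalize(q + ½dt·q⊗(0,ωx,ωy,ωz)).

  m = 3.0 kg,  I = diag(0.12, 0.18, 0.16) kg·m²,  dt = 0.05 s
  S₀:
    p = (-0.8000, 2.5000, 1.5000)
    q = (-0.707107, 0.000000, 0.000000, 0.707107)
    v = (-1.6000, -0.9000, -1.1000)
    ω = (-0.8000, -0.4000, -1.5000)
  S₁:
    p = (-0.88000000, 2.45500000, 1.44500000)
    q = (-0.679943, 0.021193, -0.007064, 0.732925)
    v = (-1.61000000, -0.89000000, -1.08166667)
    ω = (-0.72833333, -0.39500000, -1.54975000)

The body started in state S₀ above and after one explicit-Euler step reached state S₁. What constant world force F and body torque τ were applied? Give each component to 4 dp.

F = (-0.6000, 0.6000, 1.1000)
τ = (0.1600, -0.0300, -0.1400)

ω₁ − ω₀ = (0.07166667, 0.00500000, -0.04975000)
applied torque τ = (0.1600, -0.0300, -0.1400)
velocity change Δv = (-0.01000000, 0.01000000, 0.01833333)
applied force F = (-0.6000, 0.6000, 1.1000)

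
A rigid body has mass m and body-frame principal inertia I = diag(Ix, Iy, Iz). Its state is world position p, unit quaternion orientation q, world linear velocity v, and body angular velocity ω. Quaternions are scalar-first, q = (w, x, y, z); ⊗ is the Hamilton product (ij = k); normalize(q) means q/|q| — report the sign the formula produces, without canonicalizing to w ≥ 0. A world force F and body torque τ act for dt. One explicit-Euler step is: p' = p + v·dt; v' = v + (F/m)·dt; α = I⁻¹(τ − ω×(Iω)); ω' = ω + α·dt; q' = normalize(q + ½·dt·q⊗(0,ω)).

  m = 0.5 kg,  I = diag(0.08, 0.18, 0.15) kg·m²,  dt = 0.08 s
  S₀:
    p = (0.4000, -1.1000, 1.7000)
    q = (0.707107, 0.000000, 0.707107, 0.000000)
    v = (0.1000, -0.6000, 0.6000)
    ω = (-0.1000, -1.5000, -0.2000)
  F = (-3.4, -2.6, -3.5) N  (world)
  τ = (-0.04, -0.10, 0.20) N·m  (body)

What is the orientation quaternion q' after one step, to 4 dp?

Hamilton product q⊗(0,ω) = (1.0606605, -0.2121321, -1.0606605, -0.0707107)
q' = normalize(q + ½dt·q⊗(0,ω)) = (0.7482, -0.0085, 0.6635, -0.0028)

q' = (0.7482, -0.0085, 0.6635, -0.0028)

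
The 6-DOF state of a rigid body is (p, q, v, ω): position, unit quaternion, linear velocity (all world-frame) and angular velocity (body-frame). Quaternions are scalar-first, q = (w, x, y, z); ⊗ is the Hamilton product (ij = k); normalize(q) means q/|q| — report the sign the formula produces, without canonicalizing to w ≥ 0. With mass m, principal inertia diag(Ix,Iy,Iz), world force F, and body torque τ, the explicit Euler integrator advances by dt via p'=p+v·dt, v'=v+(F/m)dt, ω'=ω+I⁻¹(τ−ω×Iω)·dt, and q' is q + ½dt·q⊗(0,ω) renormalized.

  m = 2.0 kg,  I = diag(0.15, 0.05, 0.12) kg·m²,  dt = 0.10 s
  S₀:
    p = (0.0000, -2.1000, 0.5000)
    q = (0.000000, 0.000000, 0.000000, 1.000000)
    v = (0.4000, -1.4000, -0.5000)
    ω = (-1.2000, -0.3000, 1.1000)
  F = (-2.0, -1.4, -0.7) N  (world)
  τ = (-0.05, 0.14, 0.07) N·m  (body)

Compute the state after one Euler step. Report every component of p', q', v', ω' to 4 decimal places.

p' = (0.0400, -2.2400, 0.4500)
q' = (-0.0548, 0.0149, -0.0598, 0.9966)
v' = (0.3000, -1.4700, -0.5350)
ω' = (-1.2179, 0.0592, 1.1883)

p' = p + v·dt = (0.0400, -2.2400, 0.4500)
new velocity v' = (0.3000, -1.4700, -0.5350)
ω×(Iω) gyroscopic = (-0.0231, -0.0396, -0.0360)
α = I⁻¹(τ − ω×Iω) = (-0.1793, 3.5920, 0.8833)
new body rate ω' = (-1.2179, 0.0592, 1.1883)
Hamilton product q⊗(0,ω) = (-1.1000000, 0.3000000, -1.2000000, 0.0000000)
q' = normalize(q + ½dt·q⊗(0,ω)) = (-0.0548, 0.0149, -0.0598, 0.9966)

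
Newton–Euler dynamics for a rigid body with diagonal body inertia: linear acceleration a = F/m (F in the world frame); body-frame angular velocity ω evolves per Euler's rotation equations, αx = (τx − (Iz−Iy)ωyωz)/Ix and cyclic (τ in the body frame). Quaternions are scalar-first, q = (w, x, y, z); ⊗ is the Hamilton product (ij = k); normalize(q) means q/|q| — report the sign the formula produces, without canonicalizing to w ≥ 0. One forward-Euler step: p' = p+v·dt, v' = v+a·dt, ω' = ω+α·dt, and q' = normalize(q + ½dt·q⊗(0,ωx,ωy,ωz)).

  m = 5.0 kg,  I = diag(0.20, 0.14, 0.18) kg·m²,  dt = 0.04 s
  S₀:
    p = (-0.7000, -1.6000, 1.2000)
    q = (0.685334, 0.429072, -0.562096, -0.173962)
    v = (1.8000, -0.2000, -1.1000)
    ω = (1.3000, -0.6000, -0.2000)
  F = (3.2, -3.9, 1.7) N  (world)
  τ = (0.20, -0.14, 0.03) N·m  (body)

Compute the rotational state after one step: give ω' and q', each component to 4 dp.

gyro term ω×Iω = (0.0048, -0.0052, 0.0468)
angular accel α = (0.9760, -0.9629, -0.0933)
ω' = ω + α·dt = (1.3390, -0.6385, -0.2037)
q⊗(0,ω) = (-0.9298436, 0.8989762, -0.5515366, 0.3362148)
updated quaternion q' = (0.6665, 0.4469, -0.5729, -0.1672)

ω' = (1.3390, -0.6385, -0.2037)
q' = (0.6665, 0.4469, -0.5729, -0.1672)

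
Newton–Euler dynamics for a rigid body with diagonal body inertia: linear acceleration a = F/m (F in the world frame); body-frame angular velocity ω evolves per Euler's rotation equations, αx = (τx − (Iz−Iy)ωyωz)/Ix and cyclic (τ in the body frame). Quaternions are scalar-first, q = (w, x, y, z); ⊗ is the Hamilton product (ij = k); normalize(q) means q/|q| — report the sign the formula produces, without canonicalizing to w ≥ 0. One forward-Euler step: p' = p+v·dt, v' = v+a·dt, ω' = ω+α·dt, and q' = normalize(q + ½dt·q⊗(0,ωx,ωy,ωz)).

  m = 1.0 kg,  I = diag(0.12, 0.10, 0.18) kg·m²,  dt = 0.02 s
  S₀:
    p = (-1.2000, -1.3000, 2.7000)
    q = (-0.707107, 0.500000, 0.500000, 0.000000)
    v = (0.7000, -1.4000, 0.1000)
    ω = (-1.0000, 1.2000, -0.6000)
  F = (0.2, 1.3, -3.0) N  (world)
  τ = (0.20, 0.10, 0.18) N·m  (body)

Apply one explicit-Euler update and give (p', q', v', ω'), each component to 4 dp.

gyro term ω×Iω = (-0.0576, -0.0360, 0.0240)
α = I⁻¹(τ − ω×Iω) = (2.1467, 1.3600, 0.8667)
ω + α·dt = (-0.9571, 1.2272, -0.5827)
Hamilton product q⊗(0,ω) = (-0.1000000, 0.4071070, -0.5485284, 1.5242642)
updated quaternion q' = (-0.7080, 0.5040, 0.4944, 0.0152)
a = (0.2000, 1.3000, -3.0000)
p' = p + v·dt = (-1.1860, -1.3280, 2.7020)
new velocity v' = (0.7040, -1.3740, 0.0400)

p' = (-1.1860, -1.3280, 2.7020)
q' = (-0.7080, 0.5040, 0.4944, 0.0152)
v' = (0.7040, -1.3740, 0.0400)
ω' = (-0.9571, 1.2272, -0.5827)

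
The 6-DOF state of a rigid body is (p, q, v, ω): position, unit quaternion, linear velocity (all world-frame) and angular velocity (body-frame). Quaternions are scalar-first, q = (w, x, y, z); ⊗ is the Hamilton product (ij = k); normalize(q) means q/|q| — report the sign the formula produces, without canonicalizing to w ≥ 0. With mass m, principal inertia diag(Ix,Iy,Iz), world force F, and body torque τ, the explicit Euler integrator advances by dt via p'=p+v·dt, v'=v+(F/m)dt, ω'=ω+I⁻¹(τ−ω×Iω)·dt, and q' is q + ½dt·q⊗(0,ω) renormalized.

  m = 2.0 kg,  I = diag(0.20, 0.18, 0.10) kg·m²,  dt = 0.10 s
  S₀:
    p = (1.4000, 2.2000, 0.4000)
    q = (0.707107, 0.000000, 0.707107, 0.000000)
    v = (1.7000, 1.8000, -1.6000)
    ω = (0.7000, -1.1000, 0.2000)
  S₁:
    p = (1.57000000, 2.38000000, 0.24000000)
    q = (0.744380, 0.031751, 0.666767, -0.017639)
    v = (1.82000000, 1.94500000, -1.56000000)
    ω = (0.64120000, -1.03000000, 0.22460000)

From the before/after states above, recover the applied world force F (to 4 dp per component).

v₁ − v₀ = (0.12000000, 0.14500000, 0.04000000)
m·(v₁−v₀)/dt = (2.4000, 2.9000, 0.8000)

F = (2.4000, 2.9000, 0.8000)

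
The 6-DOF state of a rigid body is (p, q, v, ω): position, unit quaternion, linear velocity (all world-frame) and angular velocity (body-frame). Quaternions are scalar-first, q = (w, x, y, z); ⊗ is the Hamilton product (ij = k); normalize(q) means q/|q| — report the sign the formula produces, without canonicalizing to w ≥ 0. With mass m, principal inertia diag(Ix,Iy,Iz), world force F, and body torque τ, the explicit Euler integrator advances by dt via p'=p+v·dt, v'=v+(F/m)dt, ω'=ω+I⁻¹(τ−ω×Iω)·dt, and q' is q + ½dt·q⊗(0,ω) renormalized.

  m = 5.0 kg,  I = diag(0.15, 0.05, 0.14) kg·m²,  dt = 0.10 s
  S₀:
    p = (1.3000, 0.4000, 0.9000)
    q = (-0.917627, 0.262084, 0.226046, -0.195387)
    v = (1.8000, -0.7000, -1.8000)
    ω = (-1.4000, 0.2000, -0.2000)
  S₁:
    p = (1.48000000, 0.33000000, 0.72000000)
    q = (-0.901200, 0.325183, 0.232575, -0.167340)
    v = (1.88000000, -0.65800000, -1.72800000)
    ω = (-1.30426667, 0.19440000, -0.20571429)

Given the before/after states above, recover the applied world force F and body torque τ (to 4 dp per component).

rate change Δω = (0.09573333, -0.00560000, -0.00571429)
applied torque τ = (0.1400, 0.0000, 0.0200)
velocity change Δv = (0.08000000, 0.04200000, 0.07200000)
applied force F = (4.0000, 2.1000, 3.6000)

F = (4.0000, 2.1000, 3.6000)
τ = (0.1400, 0.0000, 0.0200)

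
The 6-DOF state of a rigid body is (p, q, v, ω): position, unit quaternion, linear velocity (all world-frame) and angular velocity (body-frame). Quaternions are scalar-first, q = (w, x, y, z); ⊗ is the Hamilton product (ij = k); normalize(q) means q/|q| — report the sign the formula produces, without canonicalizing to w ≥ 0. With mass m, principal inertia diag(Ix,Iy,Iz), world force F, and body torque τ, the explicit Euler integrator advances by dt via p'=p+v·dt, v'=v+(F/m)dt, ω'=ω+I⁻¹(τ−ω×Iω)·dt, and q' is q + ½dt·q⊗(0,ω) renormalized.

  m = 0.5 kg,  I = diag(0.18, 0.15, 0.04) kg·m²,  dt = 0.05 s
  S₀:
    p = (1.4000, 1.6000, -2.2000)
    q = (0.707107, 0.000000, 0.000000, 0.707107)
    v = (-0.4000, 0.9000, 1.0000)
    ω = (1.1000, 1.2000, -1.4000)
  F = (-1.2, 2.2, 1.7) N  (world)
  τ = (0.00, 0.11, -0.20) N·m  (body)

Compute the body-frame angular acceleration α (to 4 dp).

α = (-1.0267, 2.1707, -4.0100)

gyro term ω×Iω = (0.1848, -0.2156, -0.0396)
angular accel α = (-1.0267, 2.1707, -4.0100)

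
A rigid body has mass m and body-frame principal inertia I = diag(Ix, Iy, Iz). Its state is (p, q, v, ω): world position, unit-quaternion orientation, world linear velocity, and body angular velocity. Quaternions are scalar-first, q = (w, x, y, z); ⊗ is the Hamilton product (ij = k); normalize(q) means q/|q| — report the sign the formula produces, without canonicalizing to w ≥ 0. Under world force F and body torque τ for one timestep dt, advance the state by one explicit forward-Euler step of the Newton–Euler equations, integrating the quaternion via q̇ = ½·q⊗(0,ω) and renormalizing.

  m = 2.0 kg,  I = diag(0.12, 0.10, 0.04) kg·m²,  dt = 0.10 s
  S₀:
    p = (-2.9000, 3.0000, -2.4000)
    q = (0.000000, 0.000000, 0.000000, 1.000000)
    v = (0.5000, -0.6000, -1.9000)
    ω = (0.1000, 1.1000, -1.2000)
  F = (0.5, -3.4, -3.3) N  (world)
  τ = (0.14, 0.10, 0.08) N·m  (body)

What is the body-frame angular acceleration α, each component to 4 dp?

ω×(Iω) gyroscopic = (0.0792, -0.0096, -0.0022)
α = I⁻¹(τ − ω×Iω) = (0.5067, 1.0960, 2.0550)

α = (0.5067, 1.0960, 2.0550)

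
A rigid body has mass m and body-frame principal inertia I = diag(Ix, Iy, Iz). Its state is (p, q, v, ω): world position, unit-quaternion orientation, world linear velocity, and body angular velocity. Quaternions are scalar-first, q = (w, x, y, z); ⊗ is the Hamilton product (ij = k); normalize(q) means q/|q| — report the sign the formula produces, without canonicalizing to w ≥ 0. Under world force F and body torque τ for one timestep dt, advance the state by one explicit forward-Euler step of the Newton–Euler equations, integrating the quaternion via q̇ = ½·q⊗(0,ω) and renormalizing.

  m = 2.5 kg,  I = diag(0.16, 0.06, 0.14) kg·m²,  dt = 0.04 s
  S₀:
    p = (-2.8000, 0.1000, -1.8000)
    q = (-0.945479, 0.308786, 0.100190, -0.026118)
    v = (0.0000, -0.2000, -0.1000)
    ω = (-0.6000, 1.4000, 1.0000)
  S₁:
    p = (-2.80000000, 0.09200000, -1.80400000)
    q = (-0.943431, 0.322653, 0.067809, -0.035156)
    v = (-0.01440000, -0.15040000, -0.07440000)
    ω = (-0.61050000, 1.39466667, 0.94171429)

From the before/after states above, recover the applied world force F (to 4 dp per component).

F = (-0.9000, 3.1000, 1.6000)

Δv = v₁−v₀ = (-0.01440000, 0.04960000, 0.02560000)
applied force F = (-0.9000, 3.1000, 1.6000)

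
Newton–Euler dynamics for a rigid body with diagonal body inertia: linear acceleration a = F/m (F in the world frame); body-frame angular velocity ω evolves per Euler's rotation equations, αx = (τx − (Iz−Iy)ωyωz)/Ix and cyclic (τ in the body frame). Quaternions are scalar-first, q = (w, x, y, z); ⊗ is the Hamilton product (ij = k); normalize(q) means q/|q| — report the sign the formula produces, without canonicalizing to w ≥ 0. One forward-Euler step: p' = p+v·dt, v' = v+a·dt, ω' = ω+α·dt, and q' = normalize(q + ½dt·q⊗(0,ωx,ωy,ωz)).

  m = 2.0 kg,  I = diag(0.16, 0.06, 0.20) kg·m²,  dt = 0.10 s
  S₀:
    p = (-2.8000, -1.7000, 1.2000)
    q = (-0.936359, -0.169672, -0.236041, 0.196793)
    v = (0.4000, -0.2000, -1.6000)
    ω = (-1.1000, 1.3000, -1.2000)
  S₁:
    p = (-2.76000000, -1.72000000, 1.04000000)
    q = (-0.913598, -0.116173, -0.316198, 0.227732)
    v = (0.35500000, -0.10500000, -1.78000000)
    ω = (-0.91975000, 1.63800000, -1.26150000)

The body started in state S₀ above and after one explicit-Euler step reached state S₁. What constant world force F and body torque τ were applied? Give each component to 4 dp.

F = (-0.9000, 1.9000, -3.6000)
τ = (0.0700, 0.1500, 0.0200)

rate change Δω = (0.18025000, 0.33800000, -0.06150000)
I·α + gyro = (0.0700, 0.1500, 0.0200)
Δv = v₁−v₀ = (-0.04500000, 0.09500000, -0.18000000)
F = m·Δv/dt = (-0.9000, 1.9000, -3.6000)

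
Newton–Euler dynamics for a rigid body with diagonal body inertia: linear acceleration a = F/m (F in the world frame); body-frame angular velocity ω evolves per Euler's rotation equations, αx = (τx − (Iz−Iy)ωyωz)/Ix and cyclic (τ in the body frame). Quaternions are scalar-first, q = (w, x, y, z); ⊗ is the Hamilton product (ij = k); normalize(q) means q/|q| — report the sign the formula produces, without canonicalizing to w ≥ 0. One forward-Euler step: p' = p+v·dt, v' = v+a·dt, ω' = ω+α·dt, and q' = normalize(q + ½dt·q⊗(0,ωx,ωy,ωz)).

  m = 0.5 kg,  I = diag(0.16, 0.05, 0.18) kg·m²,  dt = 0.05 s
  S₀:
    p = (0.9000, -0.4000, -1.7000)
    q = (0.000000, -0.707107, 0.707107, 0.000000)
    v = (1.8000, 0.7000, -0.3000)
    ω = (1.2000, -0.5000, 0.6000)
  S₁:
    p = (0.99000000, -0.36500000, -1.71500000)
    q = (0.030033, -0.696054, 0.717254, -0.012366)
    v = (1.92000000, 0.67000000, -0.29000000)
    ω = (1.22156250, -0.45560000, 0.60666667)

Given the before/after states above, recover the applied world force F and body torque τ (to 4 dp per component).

F = (1.2000, -0.3000, 0.1000)
τ = (0.0300, 0.0300, 0.0900)

rate change Δω = (0.02156250, 0.04440000, 0.00666667)
applied torque τ = (0.0300, 0.0300, 0.0900)
velocity change Δv = (0.12000000, -0.03000000, 0.01000000)
applied force F = (1.2000, -0.3000, 0.1000)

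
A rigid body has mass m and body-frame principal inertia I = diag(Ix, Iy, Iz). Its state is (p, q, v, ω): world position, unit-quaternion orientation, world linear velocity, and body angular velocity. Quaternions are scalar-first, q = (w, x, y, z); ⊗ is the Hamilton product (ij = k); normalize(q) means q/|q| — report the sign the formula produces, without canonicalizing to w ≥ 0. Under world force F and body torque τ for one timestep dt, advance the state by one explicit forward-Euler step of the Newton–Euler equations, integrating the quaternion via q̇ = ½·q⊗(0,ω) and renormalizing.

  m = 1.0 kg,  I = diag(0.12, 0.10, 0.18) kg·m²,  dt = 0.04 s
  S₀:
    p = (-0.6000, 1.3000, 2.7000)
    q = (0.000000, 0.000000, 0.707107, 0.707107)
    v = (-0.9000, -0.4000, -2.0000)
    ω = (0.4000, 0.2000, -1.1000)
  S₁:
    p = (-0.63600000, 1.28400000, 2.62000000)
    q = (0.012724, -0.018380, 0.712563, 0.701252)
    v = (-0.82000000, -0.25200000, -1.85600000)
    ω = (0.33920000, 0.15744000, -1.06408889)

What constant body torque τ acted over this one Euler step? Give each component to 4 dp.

τ = (-0.2000, -0.0800, 0.1600)

Δω = ω₁−ω₀ = (-0.06080000, -0.04256000, 0.03591111)
τ = I·(Δω/dt) + ω₀×(Iω₀) = (-0.2000, -0.0800, 0.1600)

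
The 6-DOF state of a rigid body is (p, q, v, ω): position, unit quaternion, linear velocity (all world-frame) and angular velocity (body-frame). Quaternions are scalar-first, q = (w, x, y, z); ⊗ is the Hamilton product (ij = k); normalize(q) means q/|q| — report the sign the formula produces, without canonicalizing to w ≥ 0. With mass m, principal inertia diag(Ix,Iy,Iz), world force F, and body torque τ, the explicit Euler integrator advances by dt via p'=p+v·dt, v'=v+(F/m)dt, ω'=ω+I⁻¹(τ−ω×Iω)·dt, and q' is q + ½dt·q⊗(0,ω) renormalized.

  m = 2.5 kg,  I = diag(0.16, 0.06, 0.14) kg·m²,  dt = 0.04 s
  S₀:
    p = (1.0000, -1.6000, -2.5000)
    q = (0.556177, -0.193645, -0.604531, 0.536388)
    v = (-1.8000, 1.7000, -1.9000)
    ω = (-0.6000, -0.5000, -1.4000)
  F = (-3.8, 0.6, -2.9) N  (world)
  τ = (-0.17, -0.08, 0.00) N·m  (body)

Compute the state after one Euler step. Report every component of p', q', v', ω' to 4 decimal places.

ω×(Iω) gyroscopic = (0.0560, 0.0168, -0.0300)
α = I⁻¹(τ − ω×Iω) = (-1.4125, -1.6133, 0.2143)
ω' = ω + α·dt = (-0.6565, -0.5645, -1.3914)
2q̇ = q⊗(0,ω) = (0.3324907, 0.7808312, -0.8710243, -1.0445439)
updated quaternion q' = (0.5625, -0.1779, -0.6216, 0.5152)
linear accel F/m = (-1.5200, 0.2400, -1.1600)
p' = p + v·dt = (0.9280, -1.5320, -2.5760)
new velocity v' = (-1.8608, 1.7096, -1.9464)

p' = (0.9280, -1.5320, -2.5760)
q' = (0.5625, -0.1779, -0.6216, 0.5152)
v' = (-1.8608, 1.7096, -1.9464)
ω' = (-0.6565, -0.5645, -1.3914)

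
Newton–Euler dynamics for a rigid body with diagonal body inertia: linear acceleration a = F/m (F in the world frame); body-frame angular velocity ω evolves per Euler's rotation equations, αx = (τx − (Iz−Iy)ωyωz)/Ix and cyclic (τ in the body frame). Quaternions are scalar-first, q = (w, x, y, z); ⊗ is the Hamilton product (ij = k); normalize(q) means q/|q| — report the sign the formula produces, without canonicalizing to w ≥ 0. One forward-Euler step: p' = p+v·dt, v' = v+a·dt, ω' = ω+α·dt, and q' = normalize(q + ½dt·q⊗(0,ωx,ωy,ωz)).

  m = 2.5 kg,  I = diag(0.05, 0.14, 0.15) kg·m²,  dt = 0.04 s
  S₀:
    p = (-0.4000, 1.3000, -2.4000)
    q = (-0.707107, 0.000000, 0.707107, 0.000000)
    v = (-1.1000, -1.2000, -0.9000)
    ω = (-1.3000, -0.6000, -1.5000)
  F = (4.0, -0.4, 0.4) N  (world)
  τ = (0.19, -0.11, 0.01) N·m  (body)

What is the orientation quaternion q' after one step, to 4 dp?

q⊗(0,ω) = (0.4242642, -0.1414214, 0.4242642, 1.9798996)
q' = normalize(q + ½dt·q⊗(0,ω)) = (-0.6980, -0.0028, 0.7150, 0.0396)

q' = (-0.6980, -0.0028, 0.7150, 0.0396)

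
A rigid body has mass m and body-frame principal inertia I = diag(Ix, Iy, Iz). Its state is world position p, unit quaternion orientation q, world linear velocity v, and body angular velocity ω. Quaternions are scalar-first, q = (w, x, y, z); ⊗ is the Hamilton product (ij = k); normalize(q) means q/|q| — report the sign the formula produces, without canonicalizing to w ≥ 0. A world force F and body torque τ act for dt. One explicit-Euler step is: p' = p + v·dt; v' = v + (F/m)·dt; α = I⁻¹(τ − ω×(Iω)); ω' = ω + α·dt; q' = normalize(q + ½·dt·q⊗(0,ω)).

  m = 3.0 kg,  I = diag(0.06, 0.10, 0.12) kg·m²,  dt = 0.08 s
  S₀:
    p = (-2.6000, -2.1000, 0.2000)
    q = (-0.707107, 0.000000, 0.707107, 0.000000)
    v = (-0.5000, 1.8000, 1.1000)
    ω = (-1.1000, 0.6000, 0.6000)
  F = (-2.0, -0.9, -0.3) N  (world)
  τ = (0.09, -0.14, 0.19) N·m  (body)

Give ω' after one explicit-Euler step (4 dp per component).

ω' = (-0.9896, 0.4563, 0.7443)

ω×(Iω) gyroscopic = (0.0072, 0.0396, -0.0264)
α = I⁻¹(τ − ω×Iω) = (1.3800, -1.7960, 1.8033)
ω + α·dt = (-0.9896, 0.4563, 0.7443)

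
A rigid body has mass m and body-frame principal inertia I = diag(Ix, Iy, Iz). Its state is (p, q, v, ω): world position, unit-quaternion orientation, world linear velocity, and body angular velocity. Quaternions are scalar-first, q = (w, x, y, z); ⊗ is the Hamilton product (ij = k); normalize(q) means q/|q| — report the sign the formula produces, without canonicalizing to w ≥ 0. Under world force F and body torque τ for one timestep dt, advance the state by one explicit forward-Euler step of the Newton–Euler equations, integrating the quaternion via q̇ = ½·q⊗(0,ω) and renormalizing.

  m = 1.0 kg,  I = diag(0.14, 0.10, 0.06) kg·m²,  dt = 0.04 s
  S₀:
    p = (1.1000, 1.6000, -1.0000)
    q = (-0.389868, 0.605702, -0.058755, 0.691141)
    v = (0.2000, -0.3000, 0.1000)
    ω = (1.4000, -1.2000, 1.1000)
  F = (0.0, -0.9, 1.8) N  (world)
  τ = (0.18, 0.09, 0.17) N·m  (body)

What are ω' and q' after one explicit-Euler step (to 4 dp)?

(τ − ω×Iω)/I = (0.9086, -0.3320, 1.7133)
new body rate ω' = (1.4363, -1.2133, 1.1685)
q⊗(0,ω) = (-1.6787439, 0.2189235, 0.7691668, -1.0734402)
updated quaternion q' = (-0.4231, 0.6095, -0.0433, 0.6691)

ω' = (1.4363, -1.2133, 1.1685)
q' = (-0.4231, 0.6095, -0.0433, 0.6691)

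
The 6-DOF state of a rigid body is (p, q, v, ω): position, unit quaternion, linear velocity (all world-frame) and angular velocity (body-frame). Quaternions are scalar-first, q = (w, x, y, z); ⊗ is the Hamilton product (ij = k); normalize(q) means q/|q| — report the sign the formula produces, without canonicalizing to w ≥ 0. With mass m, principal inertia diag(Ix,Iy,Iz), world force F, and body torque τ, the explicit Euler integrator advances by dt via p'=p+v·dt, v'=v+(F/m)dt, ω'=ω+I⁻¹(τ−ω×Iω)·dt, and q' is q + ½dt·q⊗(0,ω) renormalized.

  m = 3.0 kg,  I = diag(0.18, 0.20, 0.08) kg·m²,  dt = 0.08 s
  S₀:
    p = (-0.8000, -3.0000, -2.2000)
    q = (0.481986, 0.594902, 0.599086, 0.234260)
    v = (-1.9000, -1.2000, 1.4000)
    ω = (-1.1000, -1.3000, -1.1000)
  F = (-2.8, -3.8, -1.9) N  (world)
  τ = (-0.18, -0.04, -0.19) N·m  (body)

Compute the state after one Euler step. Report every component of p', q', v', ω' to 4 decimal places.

p' = (-0.9520, -3.0960, -2.0880)
q' = (0.5478, 0.5577, 0.5880, 0.2078)
v' = (-1.9747, -1.3013, 1.3493)
ω' = (-1.1037, -1.3644, -1.3186)

p + v·dt = (-0.9520, -3.0960, -2.0880)
v + (F/m)dt = (-1.9747, -1.3013, 1.3493)
gyro term ω×Iω = (-0.1716, 0.1210, 0.0286)
(τ − ω×Iω)/I = (-0.0467, -0.8050, -2.7325)
ω + α·dt = (-1.1037, -1.3644, -1.3186)
q⊗(0,ω) = (1.6908900, -0.8846412, -0.2298756, -0.6445626)
q' = normalize(q + ½dt·q⊗(0,ω)) = (0.5478, 0.5577, 0.5880, 0.2078)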